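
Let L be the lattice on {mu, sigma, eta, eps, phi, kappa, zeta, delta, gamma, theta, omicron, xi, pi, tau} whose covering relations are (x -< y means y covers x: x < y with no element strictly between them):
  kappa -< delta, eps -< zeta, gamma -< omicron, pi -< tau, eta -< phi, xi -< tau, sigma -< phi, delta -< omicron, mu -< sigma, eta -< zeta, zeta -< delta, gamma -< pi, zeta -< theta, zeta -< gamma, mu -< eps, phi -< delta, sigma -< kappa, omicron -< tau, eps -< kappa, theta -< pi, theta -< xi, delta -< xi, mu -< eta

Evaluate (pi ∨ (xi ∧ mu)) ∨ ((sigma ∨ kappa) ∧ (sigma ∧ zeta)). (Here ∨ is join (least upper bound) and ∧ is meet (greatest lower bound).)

pi

xi ∧ mu = mu
pi ∨ mu = pi
sigma ∨ kappa = kappa
sigma ∧ zeta = mu
kappa ∧ mu = mu
pi ∨ mu = pi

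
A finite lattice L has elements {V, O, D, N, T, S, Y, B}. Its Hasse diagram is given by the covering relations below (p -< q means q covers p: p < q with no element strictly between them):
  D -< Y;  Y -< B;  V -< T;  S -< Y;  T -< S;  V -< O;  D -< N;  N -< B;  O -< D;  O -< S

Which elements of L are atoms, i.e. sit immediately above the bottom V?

O, T

The atoms are exactly the elements that cover V: O, T.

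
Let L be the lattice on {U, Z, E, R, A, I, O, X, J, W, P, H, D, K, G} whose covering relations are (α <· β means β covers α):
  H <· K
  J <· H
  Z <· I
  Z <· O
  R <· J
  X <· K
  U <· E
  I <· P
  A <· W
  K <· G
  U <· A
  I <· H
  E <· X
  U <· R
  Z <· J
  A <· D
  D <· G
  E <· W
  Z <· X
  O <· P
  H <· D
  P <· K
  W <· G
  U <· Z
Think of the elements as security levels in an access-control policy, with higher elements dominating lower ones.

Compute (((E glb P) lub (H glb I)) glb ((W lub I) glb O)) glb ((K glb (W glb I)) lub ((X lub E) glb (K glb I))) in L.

E ∧ P = U
H ∧ I = I
U ∨ I = I
W ∨ I = G
G ∧ O = O
I ∧ O = Z
W ∧ I = U
K ∧ U = U
X ∨ E = X
K ∧ I = I
X ∧ I = Z
U ∨ Z = Z
Z ∧ Z = Z

Z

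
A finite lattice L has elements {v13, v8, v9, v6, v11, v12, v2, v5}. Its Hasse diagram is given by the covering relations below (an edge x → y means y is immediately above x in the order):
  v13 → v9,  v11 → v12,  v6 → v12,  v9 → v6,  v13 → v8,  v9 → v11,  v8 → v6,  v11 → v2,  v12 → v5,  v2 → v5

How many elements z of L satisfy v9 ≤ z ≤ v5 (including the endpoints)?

6

The interval [v9, v5] = {v11, v12, v2, v5, v6, v9}, which has 6 elements.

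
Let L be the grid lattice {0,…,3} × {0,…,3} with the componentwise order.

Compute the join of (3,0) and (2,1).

(3,1)

In a product of chains, the join is componentwise max, giving (3,1).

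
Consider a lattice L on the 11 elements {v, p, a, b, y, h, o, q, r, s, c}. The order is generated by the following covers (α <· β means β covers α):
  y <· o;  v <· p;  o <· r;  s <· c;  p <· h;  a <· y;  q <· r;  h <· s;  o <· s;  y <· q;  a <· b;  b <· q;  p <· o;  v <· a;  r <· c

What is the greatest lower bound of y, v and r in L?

v

Common lower bounds of {y, v, r}: v.
The greatest among these is v.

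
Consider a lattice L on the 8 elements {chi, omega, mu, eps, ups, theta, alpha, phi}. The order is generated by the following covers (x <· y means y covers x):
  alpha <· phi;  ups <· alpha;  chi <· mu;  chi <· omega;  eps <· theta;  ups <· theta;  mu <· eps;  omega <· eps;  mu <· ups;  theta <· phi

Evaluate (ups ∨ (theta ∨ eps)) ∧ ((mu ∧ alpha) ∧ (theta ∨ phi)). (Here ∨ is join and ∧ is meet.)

theta ∨ eps = theta
ups ∨ theta = theta
mu ∧ alpha = mu
theta ∨ phi = phi
mu ∧ phi = mu
theta ∧ mu = mu

mu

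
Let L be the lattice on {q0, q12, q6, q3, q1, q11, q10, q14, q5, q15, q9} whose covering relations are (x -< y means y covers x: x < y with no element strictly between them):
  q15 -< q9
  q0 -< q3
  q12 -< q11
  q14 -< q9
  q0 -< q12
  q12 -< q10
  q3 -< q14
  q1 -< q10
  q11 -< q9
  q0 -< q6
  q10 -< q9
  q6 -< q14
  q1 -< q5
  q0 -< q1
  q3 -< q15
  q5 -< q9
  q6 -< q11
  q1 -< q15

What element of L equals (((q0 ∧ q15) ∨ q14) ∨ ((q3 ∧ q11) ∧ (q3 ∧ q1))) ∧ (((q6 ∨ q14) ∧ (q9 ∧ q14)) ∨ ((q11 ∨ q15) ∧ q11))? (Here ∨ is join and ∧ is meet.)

q0 ∧ q15 = q0
q0 ∨ q14 = q14
q3 ∧ q11 = q0
q3 ∧ q1 = q0
q0 ∧ q0 = q0
q14 ∨ q0 = q14
q6 ∨ q14 = q14
q9 ∧ q14 = q14
q14 ∧ q14 = q14
q11 ∨ q15 = q9
q9 ∧ q11 = q11
q14 ∨ q11 = q9
q14 ∧ q9 = q14

q14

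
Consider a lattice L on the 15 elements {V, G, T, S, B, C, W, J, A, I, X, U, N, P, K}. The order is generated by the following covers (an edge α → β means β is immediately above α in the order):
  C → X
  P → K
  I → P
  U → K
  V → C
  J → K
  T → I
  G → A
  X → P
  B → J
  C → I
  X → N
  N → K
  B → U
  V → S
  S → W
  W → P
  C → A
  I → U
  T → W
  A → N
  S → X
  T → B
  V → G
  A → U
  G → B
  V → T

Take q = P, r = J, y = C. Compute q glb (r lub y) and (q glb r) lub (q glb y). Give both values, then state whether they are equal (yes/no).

P; I; no

r lub y = K, so q glb (r lub y) = P glb K = P.
q glb r = T and q glb y = C, so (q glb r) lub (q glb y) = T lub C = I.
Equal: no.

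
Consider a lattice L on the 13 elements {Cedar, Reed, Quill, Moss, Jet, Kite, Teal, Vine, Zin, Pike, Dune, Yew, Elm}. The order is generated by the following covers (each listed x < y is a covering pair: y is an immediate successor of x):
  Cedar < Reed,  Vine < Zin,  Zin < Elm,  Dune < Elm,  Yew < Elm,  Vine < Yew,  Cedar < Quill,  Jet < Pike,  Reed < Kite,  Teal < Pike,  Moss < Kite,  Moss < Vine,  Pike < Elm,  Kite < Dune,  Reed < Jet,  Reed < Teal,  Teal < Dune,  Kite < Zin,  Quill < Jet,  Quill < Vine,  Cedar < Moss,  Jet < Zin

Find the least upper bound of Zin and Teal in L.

Elm

Common upper bounds of {Zin, Teal}: Elm.
The least among these is Elm.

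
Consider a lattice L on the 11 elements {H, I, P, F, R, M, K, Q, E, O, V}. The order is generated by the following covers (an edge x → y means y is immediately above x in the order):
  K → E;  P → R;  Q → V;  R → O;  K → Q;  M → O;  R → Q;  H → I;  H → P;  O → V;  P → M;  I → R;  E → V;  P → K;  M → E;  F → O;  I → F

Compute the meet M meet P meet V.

Common lower bounds of {M, P, V}: H, P.
The greatest among these is P.

P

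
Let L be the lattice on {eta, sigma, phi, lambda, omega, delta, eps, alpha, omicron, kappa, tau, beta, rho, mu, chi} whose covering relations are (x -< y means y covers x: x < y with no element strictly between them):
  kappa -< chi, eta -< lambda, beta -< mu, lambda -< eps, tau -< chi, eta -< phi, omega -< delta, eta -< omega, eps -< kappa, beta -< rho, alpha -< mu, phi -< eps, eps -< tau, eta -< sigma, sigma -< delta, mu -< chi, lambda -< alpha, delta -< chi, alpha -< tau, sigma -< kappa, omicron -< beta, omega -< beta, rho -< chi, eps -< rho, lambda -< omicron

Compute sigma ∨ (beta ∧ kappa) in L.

kappa

beta ∧ kappa = lambda
sigma ∨ lambda = kappa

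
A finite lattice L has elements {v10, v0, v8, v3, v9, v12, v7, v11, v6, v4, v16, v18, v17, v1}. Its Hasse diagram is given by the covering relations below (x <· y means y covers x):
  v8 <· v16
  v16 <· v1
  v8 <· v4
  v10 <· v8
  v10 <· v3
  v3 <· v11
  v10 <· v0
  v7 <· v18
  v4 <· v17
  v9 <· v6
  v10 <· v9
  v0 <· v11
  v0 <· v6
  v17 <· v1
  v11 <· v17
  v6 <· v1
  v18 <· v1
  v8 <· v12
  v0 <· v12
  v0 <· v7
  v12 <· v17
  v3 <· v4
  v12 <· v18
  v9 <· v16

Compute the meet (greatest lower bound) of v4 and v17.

Common lower bounds of {v4, v17}: v10, v3, v4, v8.
The greatest among these is v4.

v4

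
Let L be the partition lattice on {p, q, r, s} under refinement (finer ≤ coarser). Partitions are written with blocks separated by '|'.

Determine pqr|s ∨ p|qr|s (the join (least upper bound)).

The join of pqr|s and p|qr|s merges any blocks that overlap across the partitions, giving pqr|s.

pqr|s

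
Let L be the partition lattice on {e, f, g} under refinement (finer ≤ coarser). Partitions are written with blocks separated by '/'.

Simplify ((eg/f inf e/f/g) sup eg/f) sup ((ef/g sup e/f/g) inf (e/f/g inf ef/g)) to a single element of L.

eg/f ∧ e/f/g = e/f/g
e/f/g ∨ eg/f = eg/f
ef/g ∨ e/f/g = ef/g
e/f/g ∧ ef/g = e/f/g
ef/g ∧ e/f/g = e/f/g
eg/f ∨ e/f/g = eg/f

eg/f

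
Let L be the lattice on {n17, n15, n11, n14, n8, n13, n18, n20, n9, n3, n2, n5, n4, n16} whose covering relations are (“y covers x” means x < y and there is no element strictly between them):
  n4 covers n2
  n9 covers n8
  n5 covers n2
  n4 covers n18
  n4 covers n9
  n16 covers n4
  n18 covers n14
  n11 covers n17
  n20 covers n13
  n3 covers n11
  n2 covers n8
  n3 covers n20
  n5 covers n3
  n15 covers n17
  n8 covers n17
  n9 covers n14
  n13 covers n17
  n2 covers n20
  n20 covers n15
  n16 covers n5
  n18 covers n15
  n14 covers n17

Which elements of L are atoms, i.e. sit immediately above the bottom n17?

The atoms are exactly the elements that cover n17: n11, n13, n14, n15, n8.

n11, n13, n14, n15, n8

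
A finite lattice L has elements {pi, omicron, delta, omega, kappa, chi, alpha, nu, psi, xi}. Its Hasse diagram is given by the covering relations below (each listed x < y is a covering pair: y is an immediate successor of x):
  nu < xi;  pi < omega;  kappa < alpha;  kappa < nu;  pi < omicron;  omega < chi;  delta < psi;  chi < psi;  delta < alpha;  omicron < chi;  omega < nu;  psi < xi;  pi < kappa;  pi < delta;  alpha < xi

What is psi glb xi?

Common lower bounds of {psi, xi}: chi, delta, omega, omicron, pi, psi.
The greatest among these is psi.

psi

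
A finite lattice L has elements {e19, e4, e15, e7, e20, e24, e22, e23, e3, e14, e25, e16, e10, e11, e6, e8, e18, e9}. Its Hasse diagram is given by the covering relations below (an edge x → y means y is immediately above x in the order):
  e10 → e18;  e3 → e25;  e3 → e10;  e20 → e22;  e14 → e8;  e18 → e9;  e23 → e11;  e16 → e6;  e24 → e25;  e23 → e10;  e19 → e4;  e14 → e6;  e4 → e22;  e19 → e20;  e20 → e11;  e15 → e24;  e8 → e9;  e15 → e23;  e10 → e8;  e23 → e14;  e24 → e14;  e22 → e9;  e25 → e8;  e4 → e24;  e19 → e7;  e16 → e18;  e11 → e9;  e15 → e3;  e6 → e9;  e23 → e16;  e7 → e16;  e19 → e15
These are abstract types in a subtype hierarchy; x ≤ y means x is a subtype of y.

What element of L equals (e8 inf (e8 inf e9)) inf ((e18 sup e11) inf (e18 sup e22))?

e8 ∧ e9 = e8
e8 ∧ e8 = e8
e18 ∨ e11 = e9
e18 ∨ e22 = e9
e9 ∧ e9 = e9
e8 ∧ e9 = e8

e8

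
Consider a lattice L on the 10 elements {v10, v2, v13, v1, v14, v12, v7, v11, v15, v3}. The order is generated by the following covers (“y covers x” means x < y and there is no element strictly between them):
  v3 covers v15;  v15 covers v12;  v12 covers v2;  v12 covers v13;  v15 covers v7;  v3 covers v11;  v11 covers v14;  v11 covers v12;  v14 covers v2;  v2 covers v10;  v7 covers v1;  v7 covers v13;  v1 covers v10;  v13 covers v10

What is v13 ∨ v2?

Common upper bounds of {v13, v2}: v11, v12, v15, v3.
The least among these is v12.

v12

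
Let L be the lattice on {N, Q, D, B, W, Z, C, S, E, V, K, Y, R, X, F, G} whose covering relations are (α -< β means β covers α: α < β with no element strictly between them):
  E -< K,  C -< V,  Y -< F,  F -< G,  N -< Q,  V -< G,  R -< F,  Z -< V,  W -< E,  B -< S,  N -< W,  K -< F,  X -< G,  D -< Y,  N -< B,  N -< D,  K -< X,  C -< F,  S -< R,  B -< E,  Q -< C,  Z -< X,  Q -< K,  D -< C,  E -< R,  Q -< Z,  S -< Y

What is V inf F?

Common lower bounds of {V, F}: C, D, N, Q.
The greatest among these is C.

C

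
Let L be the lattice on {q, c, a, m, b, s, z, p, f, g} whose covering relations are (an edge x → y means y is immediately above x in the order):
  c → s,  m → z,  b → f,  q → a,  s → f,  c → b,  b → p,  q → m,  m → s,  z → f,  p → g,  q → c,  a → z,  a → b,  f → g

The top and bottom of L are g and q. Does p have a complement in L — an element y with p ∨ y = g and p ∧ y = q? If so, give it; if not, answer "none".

m

Need y with p ∨ y = g and p ∧ y = q.
Checking each element gives: m.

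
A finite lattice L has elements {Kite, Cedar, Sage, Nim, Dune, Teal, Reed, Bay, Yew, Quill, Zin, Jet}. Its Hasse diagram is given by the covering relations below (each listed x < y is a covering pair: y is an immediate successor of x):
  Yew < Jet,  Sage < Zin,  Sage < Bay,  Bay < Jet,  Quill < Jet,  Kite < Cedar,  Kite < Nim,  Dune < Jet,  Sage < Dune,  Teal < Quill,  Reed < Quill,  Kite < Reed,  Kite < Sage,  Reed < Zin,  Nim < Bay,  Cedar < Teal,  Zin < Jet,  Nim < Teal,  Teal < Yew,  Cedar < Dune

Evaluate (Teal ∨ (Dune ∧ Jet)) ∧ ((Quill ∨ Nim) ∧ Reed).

Dune ∧ Jet = Dune
Teal ∨ Dune = Jet
Quill ∨ Nim = Quill
Quill ∧ Reed = Reed
Jet ∧ Reed = Reed

Reed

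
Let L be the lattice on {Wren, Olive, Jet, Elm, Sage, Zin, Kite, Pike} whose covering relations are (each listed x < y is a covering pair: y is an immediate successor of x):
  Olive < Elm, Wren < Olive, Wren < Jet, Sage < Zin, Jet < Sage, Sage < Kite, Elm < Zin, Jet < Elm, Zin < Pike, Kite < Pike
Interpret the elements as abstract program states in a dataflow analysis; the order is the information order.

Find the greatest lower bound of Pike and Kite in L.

Kite

Common lower bounds of {Pike, Kite}: Jet, Kite, Sage, Wren.
The greatest among these is Kite.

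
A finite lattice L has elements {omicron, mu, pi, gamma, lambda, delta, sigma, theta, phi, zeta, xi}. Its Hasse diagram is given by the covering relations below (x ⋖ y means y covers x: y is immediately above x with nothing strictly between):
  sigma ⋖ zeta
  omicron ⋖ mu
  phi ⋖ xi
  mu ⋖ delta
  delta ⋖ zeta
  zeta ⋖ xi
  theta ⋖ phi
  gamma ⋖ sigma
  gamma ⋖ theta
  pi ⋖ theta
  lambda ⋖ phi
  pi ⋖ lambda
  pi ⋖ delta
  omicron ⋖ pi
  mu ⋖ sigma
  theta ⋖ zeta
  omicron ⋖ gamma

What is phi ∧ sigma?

Common lower bounds of {phi, sigma}: gamma, omicron.
The greatest among these is gamma.

gamma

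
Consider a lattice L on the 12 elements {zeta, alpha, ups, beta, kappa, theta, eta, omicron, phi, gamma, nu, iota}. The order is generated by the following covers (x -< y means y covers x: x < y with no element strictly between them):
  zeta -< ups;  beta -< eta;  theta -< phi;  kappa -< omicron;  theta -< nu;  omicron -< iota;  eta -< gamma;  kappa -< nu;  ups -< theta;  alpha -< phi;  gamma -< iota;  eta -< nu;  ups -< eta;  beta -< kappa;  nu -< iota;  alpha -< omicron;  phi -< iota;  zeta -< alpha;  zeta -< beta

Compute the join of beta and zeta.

Common upper bounds of {beta, zeta}: beta, eta, gamma, iota, kappa, nu, omicron.
The least among these is beta.

beta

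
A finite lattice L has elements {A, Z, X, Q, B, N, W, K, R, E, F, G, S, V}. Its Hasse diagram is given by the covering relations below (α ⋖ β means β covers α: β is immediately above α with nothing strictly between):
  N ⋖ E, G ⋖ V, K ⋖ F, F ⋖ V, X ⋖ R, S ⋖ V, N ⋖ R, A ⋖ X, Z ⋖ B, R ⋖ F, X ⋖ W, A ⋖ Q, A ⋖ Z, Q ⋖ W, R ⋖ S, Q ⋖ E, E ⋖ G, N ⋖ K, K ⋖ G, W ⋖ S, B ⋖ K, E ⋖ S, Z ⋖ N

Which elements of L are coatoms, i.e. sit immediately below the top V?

The coatoms are exactly the elements covered by V: F, G, S.

F, G, S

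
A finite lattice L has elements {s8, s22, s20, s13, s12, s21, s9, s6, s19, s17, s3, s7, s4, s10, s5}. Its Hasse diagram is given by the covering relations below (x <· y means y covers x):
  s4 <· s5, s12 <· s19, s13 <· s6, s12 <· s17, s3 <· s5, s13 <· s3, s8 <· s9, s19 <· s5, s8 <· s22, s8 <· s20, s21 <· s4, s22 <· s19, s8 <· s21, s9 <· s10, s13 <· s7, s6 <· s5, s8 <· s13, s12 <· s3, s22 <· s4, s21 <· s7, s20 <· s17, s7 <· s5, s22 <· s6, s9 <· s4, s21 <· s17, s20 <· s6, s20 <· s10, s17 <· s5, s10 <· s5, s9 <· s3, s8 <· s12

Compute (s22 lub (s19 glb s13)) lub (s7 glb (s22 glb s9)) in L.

s19 ∧ s13 = s8
s22 ∨ s8 = s22
s22 ∧ s9 = s8
s7 ∧ s8 = s8
s22 ∨ s8 = s22

s22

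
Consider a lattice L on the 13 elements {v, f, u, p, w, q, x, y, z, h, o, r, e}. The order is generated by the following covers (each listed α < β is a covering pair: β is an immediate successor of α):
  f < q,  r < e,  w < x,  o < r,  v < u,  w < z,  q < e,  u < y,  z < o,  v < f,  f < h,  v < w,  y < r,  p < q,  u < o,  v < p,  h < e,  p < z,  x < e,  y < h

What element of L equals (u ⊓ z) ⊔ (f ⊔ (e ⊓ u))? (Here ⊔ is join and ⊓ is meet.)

h

u ∧ z = v
e ∧ u = u
f ∨ u = h
v ∨ h = h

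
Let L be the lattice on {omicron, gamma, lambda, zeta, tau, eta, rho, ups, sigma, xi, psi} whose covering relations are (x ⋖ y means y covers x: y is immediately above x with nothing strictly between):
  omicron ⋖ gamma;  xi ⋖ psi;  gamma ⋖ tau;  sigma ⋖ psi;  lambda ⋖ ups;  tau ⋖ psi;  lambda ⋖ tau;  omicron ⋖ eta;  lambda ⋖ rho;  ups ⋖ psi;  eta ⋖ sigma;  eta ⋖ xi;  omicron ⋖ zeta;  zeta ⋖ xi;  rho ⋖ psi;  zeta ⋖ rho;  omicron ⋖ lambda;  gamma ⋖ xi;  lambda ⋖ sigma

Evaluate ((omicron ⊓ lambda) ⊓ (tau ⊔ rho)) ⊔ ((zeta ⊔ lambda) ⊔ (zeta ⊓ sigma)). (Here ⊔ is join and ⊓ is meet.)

omicron ∧ lambda = omicron
tau ∨ rho = psi
omicron ∧ psi = omicron
zeta ∨ lambda = rho
zeta ∧ sigma = omicron
rho ∨ omicron = rho
omicron ∨ rho = rho

rho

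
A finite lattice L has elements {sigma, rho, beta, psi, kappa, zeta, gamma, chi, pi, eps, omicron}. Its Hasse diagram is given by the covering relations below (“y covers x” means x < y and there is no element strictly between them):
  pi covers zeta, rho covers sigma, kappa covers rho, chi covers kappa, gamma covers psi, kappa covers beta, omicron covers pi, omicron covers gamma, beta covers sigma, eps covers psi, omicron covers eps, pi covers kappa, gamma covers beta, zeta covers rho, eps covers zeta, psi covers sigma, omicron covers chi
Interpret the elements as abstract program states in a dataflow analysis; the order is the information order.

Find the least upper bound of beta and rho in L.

kappa

Common upper bounds of {beta, rho}: chi, kappa, omicron, pi.
The least among these is kappa.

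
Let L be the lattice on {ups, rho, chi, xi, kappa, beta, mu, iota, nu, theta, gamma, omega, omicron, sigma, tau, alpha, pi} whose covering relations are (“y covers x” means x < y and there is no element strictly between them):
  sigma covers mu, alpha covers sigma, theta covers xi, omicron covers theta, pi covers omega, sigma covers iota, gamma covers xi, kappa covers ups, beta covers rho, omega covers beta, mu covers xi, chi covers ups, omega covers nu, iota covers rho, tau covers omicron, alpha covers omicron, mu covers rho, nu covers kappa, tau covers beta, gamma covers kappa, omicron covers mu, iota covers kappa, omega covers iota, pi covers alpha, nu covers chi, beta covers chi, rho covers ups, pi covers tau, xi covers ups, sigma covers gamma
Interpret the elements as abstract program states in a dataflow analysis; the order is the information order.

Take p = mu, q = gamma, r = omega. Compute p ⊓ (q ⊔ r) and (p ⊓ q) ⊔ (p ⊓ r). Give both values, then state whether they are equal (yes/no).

q ⊔ r = pi, so p ⊓ (q ⊔ r) = mu ⊓ pi = mu.
p ⊓ q = xi and p ⊓ r = rho, so (p ⊓ q) ⊔ (p ⊓ r) = xi ⊔ rho = mu.
Equal: yes.

mu; mu; yes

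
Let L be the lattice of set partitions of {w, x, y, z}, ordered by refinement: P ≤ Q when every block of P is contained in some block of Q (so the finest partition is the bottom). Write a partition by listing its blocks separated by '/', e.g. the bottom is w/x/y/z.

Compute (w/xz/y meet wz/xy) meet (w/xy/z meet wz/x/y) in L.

w/x/y/z

w/xz/y ∧ wz/xy = w/x/y/z
w/xy/z ∧ wz/x/y = w/x/y/z
w/x/y/z ∧ w/x/y/z = w/x/y/z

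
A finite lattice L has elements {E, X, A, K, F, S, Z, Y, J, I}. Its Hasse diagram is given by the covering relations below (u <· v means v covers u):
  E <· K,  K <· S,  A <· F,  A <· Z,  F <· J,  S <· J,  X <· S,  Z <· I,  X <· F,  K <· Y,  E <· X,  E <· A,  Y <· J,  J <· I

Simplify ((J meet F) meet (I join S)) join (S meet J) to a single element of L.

J ∧ F = F
I ∨ S = I
F ∧ I = F
S ∧ J = S
F ∨ S = J

J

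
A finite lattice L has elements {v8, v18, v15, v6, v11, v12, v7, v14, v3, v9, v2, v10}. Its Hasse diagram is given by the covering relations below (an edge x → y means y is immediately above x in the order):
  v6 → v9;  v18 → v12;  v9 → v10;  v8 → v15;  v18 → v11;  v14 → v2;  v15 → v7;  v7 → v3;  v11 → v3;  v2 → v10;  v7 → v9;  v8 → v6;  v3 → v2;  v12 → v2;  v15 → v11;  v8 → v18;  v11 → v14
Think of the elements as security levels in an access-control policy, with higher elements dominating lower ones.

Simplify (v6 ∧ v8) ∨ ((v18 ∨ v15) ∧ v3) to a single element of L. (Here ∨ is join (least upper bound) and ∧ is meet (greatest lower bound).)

v11

v6 ∧ v8 = v8
v18 ∨ v15 = v11
v11 ∧ v3 = v11
v8 ∨ v11 = v11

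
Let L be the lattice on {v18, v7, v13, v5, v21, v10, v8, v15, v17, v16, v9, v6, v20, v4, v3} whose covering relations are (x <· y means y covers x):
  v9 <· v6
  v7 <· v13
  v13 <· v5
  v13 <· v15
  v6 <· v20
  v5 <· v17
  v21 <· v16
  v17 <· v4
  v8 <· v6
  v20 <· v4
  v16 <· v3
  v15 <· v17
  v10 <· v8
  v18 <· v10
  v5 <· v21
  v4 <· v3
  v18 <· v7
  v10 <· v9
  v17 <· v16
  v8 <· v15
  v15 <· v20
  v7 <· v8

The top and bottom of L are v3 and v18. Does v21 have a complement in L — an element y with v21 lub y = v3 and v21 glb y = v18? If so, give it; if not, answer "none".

v9

Need y with v21 ∨ y = v3 and v21 ∧ y = v18.
Checking each element gives: v9.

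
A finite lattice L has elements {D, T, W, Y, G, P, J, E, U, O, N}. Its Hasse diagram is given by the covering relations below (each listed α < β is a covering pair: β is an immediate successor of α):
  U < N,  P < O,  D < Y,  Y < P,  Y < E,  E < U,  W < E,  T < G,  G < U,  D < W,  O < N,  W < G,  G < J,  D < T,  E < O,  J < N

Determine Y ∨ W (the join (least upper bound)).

E

Common upper bounds of {Y, W}: E, N, O, U.
The least among these is E.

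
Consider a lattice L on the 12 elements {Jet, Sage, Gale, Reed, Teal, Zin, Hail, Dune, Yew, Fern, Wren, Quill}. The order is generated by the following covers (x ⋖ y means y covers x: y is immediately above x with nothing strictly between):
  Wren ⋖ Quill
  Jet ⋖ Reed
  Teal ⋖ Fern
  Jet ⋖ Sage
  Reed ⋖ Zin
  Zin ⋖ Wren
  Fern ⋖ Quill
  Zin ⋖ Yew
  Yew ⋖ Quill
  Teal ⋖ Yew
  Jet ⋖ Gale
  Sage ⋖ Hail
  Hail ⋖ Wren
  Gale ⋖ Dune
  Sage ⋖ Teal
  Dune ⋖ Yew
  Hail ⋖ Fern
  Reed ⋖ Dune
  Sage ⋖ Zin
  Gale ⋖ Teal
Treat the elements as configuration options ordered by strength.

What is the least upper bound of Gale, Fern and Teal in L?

Fern

Common upper bounds of {Gale, Fern, Teal}: Fern, Quill.
The least among these is Fern.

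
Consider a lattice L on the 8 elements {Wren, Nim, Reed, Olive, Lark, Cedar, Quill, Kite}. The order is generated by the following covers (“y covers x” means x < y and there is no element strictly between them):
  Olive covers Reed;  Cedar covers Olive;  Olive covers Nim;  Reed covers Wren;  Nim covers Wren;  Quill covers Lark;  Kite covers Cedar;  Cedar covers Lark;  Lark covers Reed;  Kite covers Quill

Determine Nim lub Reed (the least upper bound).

Olive

Common upper bounds of {Nim, Reed}: Cedar, Kite, Olive.
The least among these is Olive.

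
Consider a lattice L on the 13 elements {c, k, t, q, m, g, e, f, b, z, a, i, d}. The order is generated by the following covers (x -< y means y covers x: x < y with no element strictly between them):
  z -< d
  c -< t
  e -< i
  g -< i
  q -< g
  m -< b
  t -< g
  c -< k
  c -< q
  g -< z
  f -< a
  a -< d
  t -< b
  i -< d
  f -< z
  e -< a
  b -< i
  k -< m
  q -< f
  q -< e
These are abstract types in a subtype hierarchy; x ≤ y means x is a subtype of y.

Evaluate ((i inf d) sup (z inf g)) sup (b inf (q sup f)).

i ∧ d = i
z ∧ g = g
i ∨ g = i
q ∨ f = f
b ∧ f = c
i ∨ c = i

i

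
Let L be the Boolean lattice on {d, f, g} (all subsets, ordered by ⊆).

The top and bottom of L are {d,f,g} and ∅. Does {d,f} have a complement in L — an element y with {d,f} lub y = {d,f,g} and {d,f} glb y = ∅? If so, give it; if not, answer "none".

Need y with {d,f} ∨ y = {d,f,g} and {d,f} ∧ y = ∅.
Checking each element gives: {g}.

{g}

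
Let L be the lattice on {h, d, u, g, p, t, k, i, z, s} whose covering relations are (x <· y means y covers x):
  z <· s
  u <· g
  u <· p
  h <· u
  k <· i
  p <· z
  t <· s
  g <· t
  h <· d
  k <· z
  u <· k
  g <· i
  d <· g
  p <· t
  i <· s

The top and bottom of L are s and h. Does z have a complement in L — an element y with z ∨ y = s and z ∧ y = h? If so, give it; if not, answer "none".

Need y with z ∨ y = s and z ∧ y = h.
Checking each element gives: d.

d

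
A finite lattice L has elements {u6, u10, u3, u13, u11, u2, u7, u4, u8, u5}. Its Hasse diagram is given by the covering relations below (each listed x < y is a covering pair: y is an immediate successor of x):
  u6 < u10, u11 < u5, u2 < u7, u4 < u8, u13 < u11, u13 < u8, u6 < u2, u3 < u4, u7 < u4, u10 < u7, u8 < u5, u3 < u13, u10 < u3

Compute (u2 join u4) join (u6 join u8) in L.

u2 ∨ u4 = u4
u6 ∨ u8 = u8
u4 ∨ u8 = u8

u8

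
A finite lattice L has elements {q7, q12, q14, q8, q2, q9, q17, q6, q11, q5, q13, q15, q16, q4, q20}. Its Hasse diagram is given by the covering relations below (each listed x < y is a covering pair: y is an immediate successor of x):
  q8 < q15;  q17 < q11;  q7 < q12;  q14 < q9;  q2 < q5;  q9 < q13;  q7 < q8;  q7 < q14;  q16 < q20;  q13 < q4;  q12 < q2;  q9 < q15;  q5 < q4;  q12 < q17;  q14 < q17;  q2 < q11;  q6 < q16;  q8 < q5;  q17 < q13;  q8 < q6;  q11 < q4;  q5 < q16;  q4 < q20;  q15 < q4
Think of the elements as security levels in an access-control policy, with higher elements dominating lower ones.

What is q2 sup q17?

q11

Common upper bounds of {q2, q17}: q11, q20, q4.
The least among these is q11.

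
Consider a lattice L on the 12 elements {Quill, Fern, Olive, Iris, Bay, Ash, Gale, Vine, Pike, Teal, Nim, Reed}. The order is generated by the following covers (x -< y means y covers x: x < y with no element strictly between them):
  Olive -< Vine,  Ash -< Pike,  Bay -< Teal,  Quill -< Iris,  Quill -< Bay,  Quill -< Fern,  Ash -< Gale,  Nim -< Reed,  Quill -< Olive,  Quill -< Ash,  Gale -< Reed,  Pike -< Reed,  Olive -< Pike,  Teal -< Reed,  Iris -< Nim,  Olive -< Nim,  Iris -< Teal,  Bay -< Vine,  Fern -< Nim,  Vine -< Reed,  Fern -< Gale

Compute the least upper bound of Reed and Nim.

Common upper bounds of {Reed, Nim}: Reed.
The least among these is Reed.

Reed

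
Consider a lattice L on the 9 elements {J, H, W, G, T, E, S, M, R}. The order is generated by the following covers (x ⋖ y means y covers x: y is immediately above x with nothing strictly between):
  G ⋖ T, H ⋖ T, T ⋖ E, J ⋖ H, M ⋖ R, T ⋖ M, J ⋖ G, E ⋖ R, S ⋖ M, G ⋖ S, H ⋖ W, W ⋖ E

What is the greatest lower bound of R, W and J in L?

Common lower bounds of {R, W, J}: J.
The greatest among these is J.

J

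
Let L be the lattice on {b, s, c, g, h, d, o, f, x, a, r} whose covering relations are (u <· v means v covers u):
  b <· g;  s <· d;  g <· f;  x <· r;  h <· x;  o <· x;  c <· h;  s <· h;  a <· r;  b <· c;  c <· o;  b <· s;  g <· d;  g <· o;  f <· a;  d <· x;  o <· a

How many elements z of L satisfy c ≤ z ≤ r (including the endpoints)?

The interval [c, r] = {a, c, h, o, r, x}, which has 6 elements.

6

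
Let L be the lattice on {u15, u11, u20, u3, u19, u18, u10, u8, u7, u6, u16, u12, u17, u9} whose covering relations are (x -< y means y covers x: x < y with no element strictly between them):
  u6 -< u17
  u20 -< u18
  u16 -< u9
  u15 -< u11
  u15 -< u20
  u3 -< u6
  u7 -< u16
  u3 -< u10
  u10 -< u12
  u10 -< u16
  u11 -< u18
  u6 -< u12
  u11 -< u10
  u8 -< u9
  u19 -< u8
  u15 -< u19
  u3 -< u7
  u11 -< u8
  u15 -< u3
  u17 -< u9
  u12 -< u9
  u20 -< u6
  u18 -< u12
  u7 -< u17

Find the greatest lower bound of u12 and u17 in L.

Common lower bounds of {u12, u17}: u15, u20, u3, u6.
The greatest among these is u6.

u6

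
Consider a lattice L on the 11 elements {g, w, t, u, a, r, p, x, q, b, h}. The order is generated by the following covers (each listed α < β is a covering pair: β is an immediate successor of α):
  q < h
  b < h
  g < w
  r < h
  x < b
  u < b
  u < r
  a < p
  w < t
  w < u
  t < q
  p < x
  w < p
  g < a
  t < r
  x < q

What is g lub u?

Common upper bounds of {g, u}: b, h, r, u.
The least among these is u.

u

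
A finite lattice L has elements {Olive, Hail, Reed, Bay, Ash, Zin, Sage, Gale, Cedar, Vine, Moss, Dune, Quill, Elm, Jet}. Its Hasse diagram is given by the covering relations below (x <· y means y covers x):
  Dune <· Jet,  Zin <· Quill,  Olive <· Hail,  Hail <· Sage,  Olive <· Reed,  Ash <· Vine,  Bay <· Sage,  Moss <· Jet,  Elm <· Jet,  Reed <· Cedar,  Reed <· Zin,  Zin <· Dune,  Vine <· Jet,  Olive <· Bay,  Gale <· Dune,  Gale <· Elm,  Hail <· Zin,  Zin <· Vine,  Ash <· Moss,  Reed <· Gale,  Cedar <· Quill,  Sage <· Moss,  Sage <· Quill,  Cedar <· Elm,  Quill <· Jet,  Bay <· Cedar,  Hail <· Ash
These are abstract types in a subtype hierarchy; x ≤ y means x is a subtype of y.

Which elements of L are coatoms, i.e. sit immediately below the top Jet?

The coatoms are exactly the elements covered by Jet: Dune, Elm, Moss, Quill, Vine.

Dune, Elm, Moss, Quill, Vine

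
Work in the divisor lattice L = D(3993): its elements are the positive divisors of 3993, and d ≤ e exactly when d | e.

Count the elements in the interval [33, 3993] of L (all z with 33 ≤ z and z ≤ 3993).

The interval [33, 3993] = {33, 363, 3993}, which has 3 elements.

3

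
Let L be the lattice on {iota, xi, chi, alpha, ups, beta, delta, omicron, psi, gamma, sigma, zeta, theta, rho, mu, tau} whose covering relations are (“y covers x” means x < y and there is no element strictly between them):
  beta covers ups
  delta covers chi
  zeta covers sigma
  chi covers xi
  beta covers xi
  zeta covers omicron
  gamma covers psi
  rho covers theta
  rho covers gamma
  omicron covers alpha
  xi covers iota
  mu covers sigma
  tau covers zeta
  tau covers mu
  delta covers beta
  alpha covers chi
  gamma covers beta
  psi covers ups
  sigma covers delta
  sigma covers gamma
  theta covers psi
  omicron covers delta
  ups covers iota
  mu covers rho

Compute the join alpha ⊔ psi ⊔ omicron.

Common upper bounds of {alpha, psi, omicron}: tau, zeta.
The least among these is zeta.

zeta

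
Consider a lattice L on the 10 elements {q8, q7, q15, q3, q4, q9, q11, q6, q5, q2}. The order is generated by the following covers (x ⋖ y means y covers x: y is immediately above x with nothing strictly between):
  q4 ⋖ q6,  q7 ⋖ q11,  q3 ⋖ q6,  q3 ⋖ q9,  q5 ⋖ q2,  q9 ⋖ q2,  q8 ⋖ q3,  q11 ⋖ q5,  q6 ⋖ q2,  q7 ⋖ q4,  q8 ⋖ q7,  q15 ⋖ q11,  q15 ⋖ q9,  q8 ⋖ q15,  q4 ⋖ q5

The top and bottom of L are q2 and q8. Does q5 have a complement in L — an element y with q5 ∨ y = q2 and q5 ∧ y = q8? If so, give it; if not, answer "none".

Need y with q5 ∨ y = q2 and q5 ∧ y = q8.
Checking each element gives: q3.

q3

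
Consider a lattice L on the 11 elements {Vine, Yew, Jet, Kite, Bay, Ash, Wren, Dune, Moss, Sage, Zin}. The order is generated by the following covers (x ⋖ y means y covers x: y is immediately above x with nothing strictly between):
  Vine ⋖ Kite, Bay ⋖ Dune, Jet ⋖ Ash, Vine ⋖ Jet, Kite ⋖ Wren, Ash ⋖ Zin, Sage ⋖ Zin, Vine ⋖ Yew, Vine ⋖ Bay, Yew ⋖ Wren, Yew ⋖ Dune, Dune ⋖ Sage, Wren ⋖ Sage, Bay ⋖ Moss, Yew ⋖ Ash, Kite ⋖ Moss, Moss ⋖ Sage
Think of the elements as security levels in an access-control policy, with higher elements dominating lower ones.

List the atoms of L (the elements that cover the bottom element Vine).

Bay, Jet, Kite, Yew

The atoms are exactly the elements that cover Vine: Bay, Jet, Kite, Yew.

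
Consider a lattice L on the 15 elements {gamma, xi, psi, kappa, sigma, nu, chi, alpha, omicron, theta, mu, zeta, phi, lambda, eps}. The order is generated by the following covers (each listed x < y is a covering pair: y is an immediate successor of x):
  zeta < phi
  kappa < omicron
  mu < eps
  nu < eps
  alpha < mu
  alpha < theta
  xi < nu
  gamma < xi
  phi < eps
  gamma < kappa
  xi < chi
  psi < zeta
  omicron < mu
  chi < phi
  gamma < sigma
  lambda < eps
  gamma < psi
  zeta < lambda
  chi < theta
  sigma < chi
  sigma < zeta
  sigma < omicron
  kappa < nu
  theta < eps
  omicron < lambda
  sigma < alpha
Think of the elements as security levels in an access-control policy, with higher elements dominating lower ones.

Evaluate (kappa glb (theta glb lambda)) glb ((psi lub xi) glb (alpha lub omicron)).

gamma

theta ∧ lambda = sigma
kappa ∧ sigma = gamma
psi ∨ xi = phi
alpha ∨ omicron = mu
phi ∧ mu = sigma
gamma ∧ sigma = gamma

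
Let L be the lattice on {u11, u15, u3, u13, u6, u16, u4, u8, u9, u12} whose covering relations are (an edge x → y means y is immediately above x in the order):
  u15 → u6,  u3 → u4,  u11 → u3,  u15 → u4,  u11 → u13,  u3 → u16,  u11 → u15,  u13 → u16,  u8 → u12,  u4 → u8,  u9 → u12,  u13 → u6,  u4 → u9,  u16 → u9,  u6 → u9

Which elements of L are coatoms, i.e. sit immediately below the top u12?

The coatoms are exactly the elements covered by u12: u8, u9.

u8, u9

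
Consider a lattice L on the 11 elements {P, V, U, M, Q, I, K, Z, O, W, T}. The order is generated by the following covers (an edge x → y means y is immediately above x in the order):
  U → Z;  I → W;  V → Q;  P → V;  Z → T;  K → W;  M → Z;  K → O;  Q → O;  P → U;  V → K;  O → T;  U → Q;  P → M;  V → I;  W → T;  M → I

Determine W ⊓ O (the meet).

Common lower bounds of {W, O}: K, P, V.
The greatest among these is K.

K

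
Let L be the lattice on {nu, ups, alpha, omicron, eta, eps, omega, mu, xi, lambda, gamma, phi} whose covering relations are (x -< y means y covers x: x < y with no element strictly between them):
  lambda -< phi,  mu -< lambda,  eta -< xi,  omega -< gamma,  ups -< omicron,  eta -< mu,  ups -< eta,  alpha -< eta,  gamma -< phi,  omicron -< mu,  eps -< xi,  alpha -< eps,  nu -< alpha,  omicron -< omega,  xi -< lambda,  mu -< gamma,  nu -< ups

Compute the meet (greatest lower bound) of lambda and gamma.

mu

Common lower bounds of {lambda, gamma}: alpha, eta, mu, nu, omicron, ups.
The greatest among these is mu.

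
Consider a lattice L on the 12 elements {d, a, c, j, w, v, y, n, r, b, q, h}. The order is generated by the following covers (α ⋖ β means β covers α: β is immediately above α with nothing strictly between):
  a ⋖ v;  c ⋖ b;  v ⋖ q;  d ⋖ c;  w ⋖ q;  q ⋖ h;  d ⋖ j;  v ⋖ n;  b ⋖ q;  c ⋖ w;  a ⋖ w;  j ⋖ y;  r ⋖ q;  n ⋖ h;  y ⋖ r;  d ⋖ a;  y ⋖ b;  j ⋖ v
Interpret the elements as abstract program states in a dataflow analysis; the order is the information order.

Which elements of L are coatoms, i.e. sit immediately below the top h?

n, q

The coatoms are exactly the elements covered by h: n, q.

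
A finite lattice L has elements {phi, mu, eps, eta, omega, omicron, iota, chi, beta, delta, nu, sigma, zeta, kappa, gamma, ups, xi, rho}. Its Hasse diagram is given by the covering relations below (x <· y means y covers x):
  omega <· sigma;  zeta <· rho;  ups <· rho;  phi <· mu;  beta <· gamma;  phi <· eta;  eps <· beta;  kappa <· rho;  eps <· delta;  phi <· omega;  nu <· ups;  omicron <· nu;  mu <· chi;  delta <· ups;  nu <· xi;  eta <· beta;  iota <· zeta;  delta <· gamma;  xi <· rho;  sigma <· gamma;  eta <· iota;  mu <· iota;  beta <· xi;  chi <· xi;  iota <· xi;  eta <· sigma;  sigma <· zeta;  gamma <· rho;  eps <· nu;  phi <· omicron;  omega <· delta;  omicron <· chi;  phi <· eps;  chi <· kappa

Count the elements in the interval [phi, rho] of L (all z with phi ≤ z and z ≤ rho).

18

The interval [phi, rho] = {beta, chi, delta, eps, eta, gamma, iota, kappa, mu, nu, omega, omicron, phi, rho, sigma, ups, xi, zeta}, which has 18 elements.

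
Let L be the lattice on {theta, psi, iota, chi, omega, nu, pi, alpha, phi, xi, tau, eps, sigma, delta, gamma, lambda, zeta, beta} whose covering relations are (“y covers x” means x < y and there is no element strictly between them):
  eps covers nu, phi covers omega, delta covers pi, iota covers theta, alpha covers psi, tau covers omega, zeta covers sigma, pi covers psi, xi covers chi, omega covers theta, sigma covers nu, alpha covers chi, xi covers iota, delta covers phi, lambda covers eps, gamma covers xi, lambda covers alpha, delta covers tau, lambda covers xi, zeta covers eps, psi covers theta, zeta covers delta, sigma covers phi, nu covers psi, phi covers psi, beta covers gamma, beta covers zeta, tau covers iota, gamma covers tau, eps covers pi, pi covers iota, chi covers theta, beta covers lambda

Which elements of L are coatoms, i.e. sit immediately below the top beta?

gamma, lambda, zeta

The coatoms are exactly the elements covered by beta: gamma, lambda, zeta.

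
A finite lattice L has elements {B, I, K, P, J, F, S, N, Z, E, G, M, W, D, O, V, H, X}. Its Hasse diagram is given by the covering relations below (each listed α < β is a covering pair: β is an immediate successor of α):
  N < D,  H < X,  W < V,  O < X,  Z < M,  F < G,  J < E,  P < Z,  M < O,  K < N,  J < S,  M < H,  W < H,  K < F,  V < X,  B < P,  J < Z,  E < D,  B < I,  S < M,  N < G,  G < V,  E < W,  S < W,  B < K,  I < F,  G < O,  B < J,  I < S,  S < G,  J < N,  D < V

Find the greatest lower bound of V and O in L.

G

Common lower bounds of {V, O}: B, F, G, I, J, K, N, S.
The greatest among these is G.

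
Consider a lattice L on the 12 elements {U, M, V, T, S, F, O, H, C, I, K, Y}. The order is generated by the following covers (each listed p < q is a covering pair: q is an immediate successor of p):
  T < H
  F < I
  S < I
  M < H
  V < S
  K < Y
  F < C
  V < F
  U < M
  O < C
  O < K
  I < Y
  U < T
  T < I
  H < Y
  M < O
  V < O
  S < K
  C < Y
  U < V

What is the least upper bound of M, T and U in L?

Common upper bounds of {M, T, U}: H, Y.
The least among these is H.

H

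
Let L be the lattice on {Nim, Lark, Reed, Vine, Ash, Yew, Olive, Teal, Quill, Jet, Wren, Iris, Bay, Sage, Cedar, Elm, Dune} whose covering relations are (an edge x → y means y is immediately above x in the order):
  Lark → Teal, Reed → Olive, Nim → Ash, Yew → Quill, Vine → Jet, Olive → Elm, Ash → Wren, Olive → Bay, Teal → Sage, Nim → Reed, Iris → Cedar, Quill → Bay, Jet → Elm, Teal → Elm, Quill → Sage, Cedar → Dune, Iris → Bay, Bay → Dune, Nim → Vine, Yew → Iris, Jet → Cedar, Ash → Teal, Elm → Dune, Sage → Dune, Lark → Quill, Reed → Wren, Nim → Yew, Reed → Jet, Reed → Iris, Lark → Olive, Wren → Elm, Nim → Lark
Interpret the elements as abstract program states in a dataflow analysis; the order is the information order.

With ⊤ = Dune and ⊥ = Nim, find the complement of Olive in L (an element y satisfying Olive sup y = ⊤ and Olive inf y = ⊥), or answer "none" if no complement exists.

none

For every candidate y, either Olive ∨ y ≠ Dune or Olive ∧ y ≠ Nim; no complement exists.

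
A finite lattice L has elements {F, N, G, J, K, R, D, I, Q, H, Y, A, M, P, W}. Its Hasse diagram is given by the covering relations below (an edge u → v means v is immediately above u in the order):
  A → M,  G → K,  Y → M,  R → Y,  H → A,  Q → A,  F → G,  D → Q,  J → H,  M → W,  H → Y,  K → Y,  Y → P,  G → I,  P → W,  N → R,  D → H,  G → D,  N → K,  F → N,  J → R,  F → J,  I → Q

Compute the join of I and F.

I

Common upper bounds of {I, F}: A, I, M, Q, W.
The least among these is I.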